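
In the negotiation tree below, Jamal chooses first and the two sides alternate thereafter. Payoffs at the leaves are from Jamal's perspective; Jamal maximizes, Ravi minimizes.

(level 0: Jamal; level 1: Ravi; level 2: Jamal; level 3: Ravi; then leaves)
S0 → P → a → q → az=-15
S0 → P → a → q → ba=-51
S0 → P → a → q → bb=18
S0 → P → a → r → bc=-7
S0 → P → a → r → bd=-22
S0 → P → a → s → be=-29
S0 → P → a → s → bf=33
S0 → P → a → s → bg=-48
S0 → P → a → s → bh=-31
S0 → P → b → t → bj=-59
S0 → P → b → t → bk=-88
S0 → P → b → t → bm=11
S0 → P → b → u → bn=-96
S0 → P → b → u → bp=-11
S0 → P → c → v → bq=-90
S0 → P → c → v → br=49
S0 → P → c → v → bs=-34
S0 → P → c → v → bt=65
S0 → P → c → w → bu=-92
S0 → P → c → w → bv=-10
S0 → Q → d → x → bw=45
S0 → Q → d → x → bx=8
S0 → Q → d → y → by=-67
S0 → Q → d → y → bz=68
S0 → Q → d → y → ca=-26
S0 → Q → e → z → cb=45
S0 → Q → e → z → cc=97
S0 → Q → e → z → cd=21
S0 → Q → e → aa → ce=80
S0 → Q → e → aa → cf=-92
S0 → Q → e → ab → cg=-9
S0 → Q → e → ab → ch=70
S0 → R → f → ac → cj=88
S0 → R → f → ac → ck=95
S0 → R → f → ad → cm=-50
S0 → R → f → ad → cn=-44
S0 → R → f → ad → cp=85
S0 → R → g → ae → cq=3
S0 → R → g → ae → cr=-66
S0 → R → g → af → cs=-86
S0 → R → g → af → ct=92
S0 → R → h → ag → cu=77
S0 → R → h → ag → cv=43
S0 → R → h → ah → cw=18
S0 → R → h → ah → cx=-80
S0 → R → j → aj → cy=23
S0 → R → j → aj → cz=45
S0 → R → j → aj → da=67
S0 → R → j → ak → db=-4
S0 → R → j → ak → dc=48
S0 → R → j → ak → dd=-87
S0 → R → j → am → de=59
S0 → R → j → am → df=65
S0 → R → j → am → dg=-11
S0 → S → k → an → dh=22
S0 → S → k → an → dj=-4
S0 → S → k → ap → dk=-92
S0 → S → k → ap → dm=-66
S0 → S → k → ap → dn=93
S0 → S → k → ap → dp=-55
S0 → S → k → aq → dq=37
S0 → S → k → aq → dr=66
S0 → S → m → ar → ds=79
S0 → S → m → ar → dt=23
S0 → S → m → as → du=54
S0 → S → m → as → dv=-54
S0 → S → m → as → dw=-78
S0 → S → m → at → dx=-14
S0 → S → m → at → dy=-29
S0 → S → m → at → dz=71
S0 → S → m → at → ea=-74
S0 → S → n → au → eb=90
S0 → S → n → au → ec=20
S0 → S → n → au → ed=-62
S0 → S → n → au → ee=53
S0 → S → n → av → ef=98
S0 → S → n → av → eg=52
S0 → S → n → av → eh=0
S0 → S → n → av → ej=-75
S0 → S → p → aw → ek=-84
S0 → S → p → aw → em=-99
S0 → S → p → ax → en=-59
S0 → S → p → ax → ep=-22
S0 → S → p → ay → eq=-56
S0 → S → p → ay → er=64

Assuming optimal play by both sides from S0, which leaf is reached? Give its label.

bx

q (Ravi): min(-15, -51, 18) = -51
r (Ravi): min(-7, -22) = -22
s (Ravi): min(-29, 33, -48, -31) = -48
a (Jamal): max(-51, -22, -48) = -22
t (Ravi): min(-59, -88, 11) = -88
u (Ravi): min(-96, -11) = -96
b (Jamal): max(-88, -96) = -88
v (Ravi): min(-90, 49, -34, 65) = -90
w (Ravi): min(-92, -10) = -92
c (Jamal): max(-90, -92) = -90
P (Ravi): min(-22, -88, -90) = -90
x (Ravi): min(45, 8) = 8
y (Ravi): min(-67, 68, -26) = -67
d (Jamal): max(8, -67) = 8
z (Ravi): min(45, 97, 21) = 21
aa (Ravi): min(80, -92) = -92
ab (Ravi): min(-9, 70) = -9
e (Jamal): max(21, -92, -9) = 21
Q (Ravi): min(8, 21) = 8
ac (Ravi): min(88, 95) = 88
ad (Ravi): min(-50, -44, 85) = -50
f (Jamal): max(88, -50) = 88
ae (Ravi): min(3, -66) = -66
af (Ravi): min(-86, 92) = -86
g (Jamal): max(-66, -86) = -66
ag (Ravi): min(77, 43) = 43
ah (Ravi): min(18, -80) = -80
h (Jamal): max(43, -80) = 43
aj (Ravi): min(23, 45, 67) = 23
ak (Ravi): min(-4, 48, -87) = -87
am (Ravi): min(59, 65, -11) = -11
j (Jamal): max(23, -87, -11) = 23
R (Ravi): min(88, -66, 43, 23) = -66
an (Ravi): min(22, -4) = -4
ap (Ravi): min(-92, -66, 93, -55) = -92
aq (Ravi): min(37, 66) = 37
k (Jamal): max(-4, -92, 37) = 37
ar (Ravi): min(79, 23) = 23
as (Ravi): min(54, -54, -78) = -78
at (Ravi): min(-14, -29, 71, -74) = -74
m (Jamal): max(23, -78, -74) = 23
au (Ravi): min(90, 20, -62, 53) = -62
av (Ravi): min(98, 52, 0, -75) = -75
n (Jamal): max(-62, -75) = -62
aw (Ravi): min(-84, -99) = -99
ax (Ravi): min(-59, -22) = -59
ay (Ravi): min(-56, 64) = -56
p (Jamal): max(-99, -59, -56) = -56
S (Ravi): min(37, 23, -62, -56) = -62
S0 (Jamal): max(-90, 8, -66, -62) = 8
At S0, Jamal picks Q (highest: 8).
At Q, Ravi picks d (lowest: 8).
At d, Jamal picks x (highest: 8).
At x, Ravi picks bx (lowest: 8).
Terminal value 8.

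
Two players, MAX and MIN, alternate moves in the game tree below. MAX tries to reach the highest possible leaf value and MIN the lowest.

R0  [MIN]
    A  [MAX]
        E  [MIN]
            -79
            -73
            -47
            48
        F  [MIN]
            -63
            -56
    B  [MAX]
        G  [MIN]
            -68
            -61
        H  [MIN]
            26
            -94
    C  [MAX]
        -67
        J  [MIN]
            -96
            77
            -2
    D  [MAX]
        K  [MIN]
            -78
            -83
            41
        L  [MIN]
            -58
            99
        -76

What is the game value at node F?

F (MIN): min(-63, -56) = -63

-63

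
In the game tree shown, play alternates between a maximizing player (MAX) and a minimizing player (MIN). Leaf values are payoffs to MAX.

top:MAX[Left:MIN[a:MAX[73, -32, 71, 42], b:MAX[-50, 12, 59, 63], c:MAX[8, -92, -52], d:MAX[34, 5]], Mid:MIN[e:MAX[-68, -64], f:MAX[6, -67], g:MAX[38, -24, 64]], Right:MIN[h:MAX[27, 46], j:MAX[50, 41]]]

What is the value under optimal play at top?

a (MAX): max(73, -32, 71, 42) = 73
b (MAX): max(-50, 12, 59, 63) = 63
c (MAX): max(8, -92, -52) = 8
d (MAX): max(34, 5) = 34
Left (MIN): min(73, 63, 8, 34) = 8
e (MAX): max(-68, -64) = -64
f (MAX): max(6, -67) = 6
g (MAX): max(38, -24, 64) = 64
Mid (MIN): min(-64, 6, 64) = -64
h (MAX): max(27, 46) = 46
j (MAX): max(50, 41) = 50
Right (MIN): min(46, 50) = 46
top (MAX): max(8, -64, 46) = 46

46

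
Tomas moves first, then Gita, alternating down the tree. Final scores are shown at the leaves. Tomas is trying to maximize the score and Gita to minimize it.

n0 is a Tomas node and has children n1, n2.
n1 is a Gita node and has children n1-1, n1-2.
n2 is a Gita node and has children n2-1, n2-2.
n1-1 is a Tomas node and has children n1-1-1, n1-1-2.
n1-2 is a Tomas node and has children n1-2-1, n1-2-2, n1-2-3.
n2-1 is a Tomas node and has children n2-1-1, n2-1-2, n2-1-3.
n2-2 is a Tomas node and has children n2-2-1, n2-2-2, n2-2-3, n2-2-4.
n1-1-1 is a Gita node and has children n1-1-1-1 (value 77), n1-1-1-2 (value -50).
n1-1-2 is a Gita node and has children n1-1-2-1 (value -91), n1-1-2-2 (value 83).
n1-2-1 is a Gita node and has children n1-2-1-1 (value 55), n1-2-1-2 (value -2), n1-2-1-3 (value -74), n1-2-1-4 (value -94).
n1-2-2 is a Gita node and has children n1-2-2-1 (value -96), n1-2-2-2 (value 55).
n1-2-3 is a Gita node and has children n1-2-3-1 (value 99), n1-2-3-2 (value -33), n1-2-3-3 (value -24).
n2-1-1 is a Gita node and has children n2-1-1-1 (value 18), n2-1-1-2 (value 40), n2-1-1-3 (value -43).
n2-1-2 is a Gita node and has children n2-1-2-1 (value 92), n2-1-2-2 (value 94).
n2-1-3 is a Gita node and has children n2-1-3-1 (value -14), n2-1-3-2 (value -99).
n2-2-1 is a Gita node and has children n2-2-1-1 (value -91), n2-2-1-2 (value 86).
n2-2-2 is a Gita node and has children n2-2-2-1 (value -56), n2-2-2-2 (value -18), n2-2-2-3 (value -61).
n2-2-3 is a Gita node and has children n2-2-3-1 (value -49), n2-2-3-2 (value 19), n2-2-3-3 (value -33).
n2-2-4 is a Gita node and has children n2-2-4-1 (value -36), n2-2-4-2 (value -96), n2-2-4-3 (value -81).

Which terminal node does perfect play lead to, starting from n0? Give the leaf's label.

n2-2-3-1

n1-1-1 (Gita): min(77, -50) = -50
n1-1-2 (Gita): min(-91, 83) = -91
n1-1 (Tomas): max(-50, -91) = -50
n1-2-1 (Gita): min(55, -2, -74, -94) = -94
n1-2-2 (Gita): min(-96, 55) = -96
n1-2-3 (Gita): min(99, -33, -24) = -33
n1-2 (Tomas): max(-94, -96, -33) = -33
n1 (Gita): min(-50, -33) = -50
n2-1-1 (Gita): min(18, 40, -43) = -43
n2-1-2 (Gita): min(92, 94) = 92
n2-1-3 (Gita): min(-14, -99) = -99
n2-1 (Tomas): max(-43, 92, -99) = 92
n2-2-1 (Gita): min(-91, 86) = -91
n2-2-2 (Gita): min(-56, -18, -61) = -61
n2-2-3 (Gita): min(-49, 19, -33) = -49
n2-2-4 (Gita): min(-36, -96, -81) = -96
n2-2 (Tomas): max(-91, -61, -49, -96) = -49
n2 (Gita): min(92, -49) = -49
n0 (Tomas): max(-50, -49) = -49
At n0, Tomas picks n2 (highest: -49).
At n2, Gita picks n2-2 (lowest: -49).
At n2-2, Tomas picks n2-2-3 (highest: -49).
At n2-2-3, Gita picks n2-2-3-1 (lowest: -49).
Terminal value -49.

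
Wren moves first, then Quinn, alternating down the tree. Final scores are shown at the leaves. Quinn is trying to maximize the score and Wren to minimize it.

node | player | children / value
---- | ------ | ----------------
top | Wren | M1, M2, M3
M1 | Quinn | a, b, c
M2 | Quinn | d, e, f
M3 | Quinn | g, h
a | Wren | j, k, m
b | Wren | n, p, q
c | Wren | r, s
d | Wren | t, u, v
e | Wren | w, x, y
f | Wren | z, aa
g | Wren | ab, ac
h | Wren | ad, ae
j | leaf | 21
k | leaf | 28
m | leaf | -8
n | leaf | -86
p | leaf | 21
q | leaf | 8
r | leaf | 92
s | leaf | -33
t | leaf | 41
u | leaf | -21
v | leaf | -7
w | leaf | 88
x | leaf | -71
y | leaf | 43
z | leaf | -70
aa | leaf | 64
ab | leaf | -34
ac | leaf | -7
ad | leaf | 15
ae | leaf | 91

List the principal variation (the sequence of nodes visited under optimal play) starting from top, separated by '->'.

top -> M2 -> d -> u

a (Wren): min(21, 28, -8) = -8
b (Wren): min(-86, 21, 8) = -86
c (Wren): min(92, -33) = -33
M1 (Quinn): max(-8, -86, -33) = -8
d (Wren): min(41, -21, -7) = -21
e (Wren): min(88, -71, 43) = -71
f (Wren): min(-70, 64) = -70
M2 (Quinn): max(-21, -71, -70) = -21
g (Wren): min(-34, -7) = -34
h (Wren): min(15, 91) = 15
M3 (Quinn): max(-34, 15) = 15
top (Wren): min(-8, -21, 15) = -21
At top, Wren picks M2 (lowest: -21).
At M2, Quinn picks d (highest: -21).
At d, Wren picks u (lowest: -21).
Terminal value -21.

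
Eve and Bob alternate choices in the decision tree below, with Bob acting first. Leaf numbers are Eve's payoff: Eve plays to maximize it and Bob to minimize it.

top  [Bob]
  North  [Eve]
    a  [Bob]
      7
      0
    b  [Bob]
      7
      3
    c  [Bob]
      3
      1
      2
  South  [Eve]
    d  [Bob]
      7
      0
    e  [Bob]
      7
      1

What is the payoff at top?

a (Bob): min(7, 0) = 0
b (Bob): min(7, 3) = 3
c (Bob): min(3, 1, 2) = 1
North (Eve): max(0, 3, 1) = 3
d (Bob): min(7, 0) = 0
e (Bob): min(7, 1) = 1
South (Eve): max(0, 1) = 1
top (Bob): min(3, 1) = 1

1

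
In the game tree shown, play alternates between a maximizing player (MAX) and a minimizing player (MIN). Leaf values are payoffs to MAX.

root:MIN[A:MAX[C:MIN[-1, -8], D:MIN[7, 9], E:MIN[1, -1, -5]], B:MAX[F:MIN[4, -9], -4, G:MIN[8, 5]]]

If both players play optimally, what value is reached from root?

5

C (MIN): min(-1, -8) = -8
D (MIN): min(7, 9) = 7
E (MIN): min(1, -1, -5) = -5
A (MAX): max(-8, 7, -5) = 7
F (MIN): min(4, -9) = -9
G (MIN): min(8, 5) = 5
B (MAX): max(-9, -4, 5) = 5
root (MIN): min(7, 5) = 5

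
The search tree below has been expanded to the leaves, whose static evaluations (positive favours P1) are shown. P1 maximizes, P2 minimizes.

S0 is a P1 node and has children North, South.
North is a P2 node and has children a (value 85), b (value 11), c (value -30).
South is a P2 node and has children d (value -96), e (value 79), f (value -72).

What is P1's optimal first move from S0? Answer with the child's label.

North

North (P2): min(85, 11, -30) = -30
South (P2): min(-96, 79, -72) = -96
S0 (P1): max(-30, -96) = -30
P1 at S0 wants the highest of {North=-30, South=-96}, so chooses North.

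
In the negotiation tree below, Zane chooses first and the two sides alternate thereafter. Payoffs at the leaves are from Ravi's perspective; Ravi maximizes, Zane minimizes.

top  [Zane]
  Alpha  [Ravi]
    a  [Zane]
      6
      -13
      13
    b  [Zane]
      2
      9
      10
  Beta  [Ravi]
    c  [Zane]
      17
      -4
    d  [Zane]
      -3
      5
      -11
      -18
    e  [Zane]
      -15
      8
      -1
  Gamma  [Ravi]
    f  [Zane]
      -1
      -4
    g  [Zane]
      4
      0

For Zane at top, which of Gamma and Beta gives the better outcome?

Beta

f (Zane): min(-1, -4) = -4
g (Zane): min(4, 0) = 0
Gamma (Ravi): max(-4, 0) = 0
c (Zane): min(17, -4) = -4
d (Zane): min(-3, 5, -11, -18) = -18
e (Zane): min(-15, 8, -1) = -15
Beta (Ravi): max(-4, -18, -15) = -4
Zane prefers the lower value; Gamma=0, Beta=-4. Beta is better since -4 < 0.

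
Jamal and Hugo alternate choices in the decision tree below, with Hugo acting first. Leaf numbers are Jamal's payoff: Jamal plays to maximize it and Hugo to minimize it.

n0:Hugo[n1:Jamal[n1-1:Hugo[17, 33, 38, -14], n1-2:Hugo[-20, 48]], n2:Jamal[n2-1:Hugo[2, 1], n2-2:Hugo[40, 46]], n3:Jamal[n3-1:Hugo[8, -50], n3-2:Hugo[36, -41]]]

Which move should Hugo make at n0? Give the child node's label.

n3

n1-1 (Hugo): min(17, 33, 38, -14) = -14
n1-2 (Hugo): min(-20, 48) = -20
n1 (Jamal): max(-14, -20) = -14
n2-1 (Hugo): min(2, 1) = 1
n2-2 (Hugo): min(40, 46) = 40
n2 (Jamal): max(1, 40) = 40
n3-1 (Hugo): min(8, -50) = -50
n3-2 (Hugo): min(36, -41) = -41
n3 (Jamal): max(-50, -41) = -41
n0 (Hugo): min(-14, 40, -41) = -41
Hugo at n0 wants the lowest of {n1=-14, n2=40, n3=-41}, so chooses n3.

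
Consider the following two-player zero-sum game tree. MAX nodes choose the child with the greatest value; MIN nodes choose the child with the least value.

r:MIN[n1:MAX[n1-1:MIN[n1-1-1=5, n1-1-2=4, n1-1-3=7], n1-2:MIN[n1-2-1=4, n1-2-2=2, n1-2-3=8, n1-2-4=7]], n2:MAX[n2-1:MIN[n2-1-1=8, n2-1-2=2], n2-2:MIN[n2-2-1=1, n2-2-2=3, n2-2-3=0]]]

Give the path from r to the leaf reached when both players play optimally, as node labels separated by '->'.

r -> n2 -> n2-1 -> n2-1-2

n1-1 (MIN): min(5, 4, 7) = 4
n1-2 (MIN): min(4, 2, 8, 7) = 2
n1 (MAX): max(4, 2) = 4
n2-1 (MIN): min(8, 2) = 2
n2-2 (MIN): min(1, 3, 0) = 0
n2 (MAX): max(2, 0) = 2
r (MIN): min(4, 2) = 2
At r, MIN picks n2 (lowest: 2).
At n2, MAX picks n2-1 (highest: 2).
At n2-1, MIN picks n2-1-2 (lowest: 2).
Terminal value 2.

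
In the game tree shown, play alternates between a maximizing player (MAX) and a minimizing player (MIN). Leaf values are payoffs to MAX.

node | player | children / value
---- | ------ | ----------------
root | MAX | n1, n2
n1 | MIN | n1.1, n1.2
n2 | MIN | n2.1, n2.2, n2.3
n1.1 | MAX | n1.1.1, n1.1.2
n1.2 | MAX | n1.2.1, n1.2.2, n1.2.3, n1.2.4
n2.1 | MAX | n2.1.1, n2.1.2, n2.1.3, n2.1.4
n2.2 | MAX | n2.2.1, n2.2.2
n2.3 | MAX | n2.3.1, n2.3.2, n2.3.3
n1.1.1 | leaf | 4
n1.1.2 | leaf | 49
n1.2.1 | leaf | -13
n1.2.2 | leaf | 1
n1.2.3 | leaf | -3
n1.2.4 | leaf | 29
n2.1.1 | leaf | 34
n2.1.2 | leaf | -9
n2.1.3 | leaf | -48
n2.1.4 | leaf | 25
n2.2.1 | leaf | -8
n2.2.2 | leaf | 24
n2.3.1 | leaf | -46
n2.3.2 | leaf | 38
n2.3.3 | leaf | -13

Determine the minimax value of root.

n1.1 (MAX): max(4, 49) = 49
n1.2 (MAX): max(-13, 1, -3, 29) = 29
n1 (MIN): min(49, 29) = 29
n2.1 (MAX): max(34, -9, -48, 25) = 34
n2.2 (MAX): max(-8, 24) = 24
n2.3 (MAX): max(-46, 38, -13) = 38
n2 (MIN): min(34, 24, 38) = 24
root (MAX): max(29, 24) = 29

29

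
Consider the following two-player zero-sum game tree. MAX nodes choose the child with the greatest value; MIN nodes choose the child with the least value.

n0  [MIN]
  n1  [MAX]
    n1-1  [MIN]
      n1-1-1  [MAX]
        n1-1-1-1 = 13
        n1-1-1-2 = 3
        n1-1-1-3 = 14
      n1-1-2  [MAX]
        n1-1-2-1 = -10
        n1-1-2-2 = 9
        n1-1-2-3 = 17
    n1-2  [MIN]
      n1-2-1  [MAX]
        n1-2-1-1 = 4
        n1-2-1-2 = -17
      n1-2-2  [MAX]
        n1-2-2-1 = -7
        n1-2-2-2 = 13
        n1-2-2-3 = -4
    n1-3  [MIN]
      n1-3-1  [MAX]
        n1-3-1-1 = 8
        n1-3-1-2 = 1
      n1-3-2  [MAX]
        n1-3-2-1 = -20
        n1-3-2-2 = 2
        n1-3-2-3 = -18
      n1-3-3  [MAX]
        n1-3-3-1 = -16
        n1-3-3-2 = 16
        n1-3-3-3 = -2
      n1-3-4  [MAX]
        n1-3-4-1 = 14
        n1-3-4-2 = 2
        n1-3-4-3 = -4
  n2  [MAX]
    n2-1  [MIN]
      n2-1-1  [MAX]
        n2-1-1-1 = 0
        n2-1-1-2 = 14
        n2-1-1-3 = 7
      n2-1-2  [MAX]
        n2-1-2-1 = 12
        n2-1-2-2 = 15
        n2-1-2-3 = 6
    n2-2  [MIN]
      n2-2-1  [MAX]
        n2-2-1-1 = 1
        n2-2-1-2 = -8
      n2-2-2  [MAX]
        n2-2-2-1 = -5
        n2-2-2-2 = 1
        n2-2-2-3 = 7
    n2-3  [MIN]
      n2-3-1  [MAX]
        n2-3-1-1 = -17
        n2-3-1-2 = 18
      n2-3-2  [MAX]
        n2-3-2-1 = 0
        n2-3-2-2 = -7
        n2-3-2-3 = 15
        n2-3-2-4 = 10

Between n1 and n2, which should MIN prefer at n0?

n1

n1-1-1 (MAX): max(13, 3, 14) = 14
n1-1-2 (MAX): max(-10, 9, 17) = 17
n1-1 (MIN): min(14, 17) = 14
n1-2-1 (MAX): max(4, -17) = 4
n1-2-2 (MAX): max(-7, 13, -4) = 13
n1-2 (MIN): min(4, 13) = 4
n1-3-1 (MAX): max(8, 1) = 8
n1-3-2 (MAX): max(-20, 2, -18) = 2
n1-3-3 (MAX): max(-16, 16, -2) = 16
n1-3-4 (MAX): max(14, 2, -4) = 14
n1-3 (MIN): min(8, 2, 16, 14) = 2
n1 (MAX): max(14, 4, 2) = 14
n2-1-1 (MAX): max(0, 14, 7) = 14
n2-1-2 (MAX): max(12, 15, 6) = 15
n2-1 (MIN): min(14, 15) = 14
n2-2-1 (MAX): max(1, -8) = 1
n2-2-2 (MAX): max(-5, 1, 7) = 7
n2-2 (MIN): min(1, 7) = 1
n2-3-1 (MAX): max(-17, 18) = 18
n2-3-2 (MAX): max(0, -7, 15, 10) = 15
n2-3 (MIN): min(18, 15) = 15
n2 (MAX): max(14, 1, 15) = 15
MIN prefers the lower value; n1=14, n2=15. n1 is better since 14 < 15.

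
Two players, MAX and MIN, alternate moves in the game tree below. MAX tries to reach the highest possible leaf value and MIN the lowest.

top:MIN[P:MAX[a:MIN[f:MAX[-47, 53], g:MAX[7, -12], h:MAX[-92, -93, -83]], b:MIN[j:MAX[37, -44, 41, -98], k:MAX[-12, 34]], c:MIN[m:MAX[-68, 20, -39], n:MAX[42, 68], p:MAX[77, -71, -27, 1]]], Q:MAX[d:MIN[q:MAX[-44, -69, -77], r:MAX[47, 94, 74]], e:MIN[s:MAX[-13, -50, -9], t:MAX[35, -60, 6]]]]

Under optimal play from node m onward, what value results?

20

m (MAX): max(-68, 20, -39) = 20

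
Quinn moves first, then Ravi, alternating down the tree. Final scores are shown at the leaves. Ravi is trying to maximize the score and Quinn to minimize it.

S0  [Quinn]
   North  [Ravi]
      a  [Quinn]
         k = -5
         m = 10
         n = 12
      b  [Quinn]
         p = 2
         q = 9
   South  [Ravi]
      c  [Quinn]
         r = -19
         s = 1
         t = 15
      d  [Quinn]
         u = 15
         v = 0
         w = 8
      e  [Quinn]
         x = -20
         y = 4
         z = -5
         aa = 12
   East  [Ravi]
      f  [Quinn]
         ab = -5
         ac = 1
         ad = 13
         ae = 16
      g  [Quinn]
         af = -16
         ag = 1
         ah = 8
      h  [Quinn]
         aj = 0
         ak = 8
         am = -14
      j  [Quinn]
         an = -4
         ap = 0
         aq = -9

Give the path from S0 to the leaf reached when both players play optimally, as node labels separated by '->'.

a (Quinn): min(-5, 10, 12) = -5
b (Quinn): min(2, 9) = 2
North (Ravi): max(-5, 2) = 2
c (Quinn): min(-19, 1, 15) = -19
d (Quinn): min(15, 0, 8) = 0
e (Quinn): min(-20, 4, -5, 12) = -20
South (Ravi): max(-19, 0, -20) = 0
f (Quinn): min(-5, 1, 13, 16) = -5
g (Quinn): min(-16, 1, 8) = -16
h (Quinn): min(0, 8, -14) = -14
j (Quinn): min(-4, 0, -9) = -9
East (Ravi): max(-5, -16, -14, -9) = -5
S0 (Quinn): min(2, 0, -5) = -5
At S0, Quinn picks East (lowest: -5).
At East, Ravi picks f (highest: -5).
At f, Quinn picks ab (lowest: -5).
Terminal value -5.

S0 -> East -> f -> ab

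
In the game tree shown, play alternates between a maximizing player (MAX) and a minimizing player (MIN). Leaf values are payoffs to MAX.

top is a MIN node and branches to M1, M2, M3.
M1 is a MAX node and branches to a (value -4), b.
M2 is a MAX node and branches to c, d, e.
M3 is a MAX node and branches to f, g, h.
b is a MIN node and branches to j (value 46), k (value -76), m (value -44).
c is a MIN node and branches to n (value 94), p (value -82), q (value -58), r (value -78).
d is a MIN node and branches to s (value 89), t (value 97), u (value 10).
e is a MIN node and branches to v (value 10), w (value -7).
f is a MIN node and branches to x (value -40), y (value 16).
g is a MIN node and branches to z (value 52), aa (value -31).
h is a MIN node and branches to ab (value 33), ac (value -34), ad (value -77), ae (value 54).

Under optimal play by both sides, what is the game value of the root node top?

-31

b (MIN): min(46, -76, -44) = -76
M1 (MAX): max(-4, -76) = -4
c (MIN): min(94, -82, -58, -78) = -82
d (MIN): min(89, 97, 10) = 10
e (MIN): min(10, -7) = -7
M2 (MAX): max(-82, 10, -7) = 10
f (MIN): min(-40, 16) = -40
g (MIN): min(52, -31) = -31
h (MIN): min(33, -34, -77, 54) = -77
M3 (MAX): max(-40, -31, -77) = -31
top (MIN): min(-4, 10, -31) = -31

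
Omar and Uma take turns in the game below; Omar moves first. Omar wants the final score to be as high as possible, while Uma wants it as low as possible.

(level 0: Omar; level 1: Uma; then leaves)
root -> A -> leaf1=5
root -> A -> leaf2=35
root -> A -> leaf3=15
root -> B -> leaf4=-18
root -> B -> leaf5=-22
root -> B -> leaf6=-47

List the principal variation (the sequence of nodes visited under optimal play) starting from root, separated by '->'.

root -> A -> leaf1

A (Uma): min(5, 35, 15) = 5
B (Uma): min(-18, -22, -47) = -47
root (Omar): max(5, -47) = 5
At root, Omar picks A (highest: 5).
At A, Uma picks leaf1 (lowest: 5).
Terminal value 5.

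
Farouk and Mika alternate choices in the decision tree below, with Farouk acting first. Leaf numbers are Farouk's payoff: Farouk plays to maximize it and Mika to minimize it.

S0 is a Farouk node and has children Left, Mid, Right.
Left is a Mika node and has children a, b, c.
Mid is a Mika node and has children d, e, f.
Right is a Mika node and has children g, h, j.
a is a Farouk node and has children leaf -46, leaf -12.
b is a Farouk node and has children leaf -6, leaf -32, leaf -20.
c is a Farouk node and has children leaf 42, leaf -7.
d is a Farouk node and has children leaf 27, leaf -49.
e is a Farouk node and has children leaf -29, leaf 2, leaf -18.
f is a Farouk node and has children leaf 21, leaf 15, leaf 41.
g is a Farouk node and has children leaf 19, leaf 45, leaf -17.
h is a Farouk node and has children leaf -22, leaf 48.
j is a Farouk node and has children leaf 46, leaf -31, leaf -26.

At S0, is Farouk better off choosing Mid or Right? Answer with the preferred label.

Right

d (Farouk): max(27, -49) = 27
e (Farouk): max(-29, 2, -18) = 2
f (Farouk): max(21, 15, 41) = 41
Mid (Mika): min(27, 2, 41) = 2
g (Farouk): max(19, 45, -17) = 45
h (Farouk): max(-22, 48) = 48
j (Farouk): max(46, -31, -26) = 46
Right (Mika): min(45, 48, 46) = 45
Farouk prefers the higher value; Mid=2, Right=45. Right is better since 45 > 2.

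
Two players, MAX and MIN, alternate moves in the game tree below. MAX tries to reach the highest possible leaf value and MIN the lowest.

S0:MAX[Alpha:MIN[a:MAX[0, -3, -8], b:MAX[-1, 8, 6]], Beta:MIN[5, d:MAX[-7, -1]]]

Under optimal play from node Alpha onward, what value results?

a (MAX): max(0, -3, -8) = 0
b (MAX): max(-1, 8, 6) = 8
Alpha (MIN): min(0, 8) = 0

0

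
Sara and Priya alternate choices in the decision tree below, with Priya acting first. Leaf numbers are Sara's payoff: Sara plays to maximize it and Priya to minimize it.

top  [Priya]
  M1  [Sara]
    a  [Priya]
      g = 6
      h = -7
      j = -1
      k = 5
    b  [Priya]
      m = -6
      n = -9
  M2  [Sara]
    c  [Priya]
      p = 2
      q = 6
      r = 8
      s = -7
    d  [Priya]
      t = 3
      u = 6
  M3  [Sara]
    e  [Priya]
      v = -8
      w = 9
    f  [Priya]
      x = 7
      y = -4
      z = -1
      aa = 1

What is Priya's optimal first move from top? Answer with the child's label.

M1

a (Priya): min(6, -7, -1, 5) = -7
b (Priya): min(-6, -9) = -9
M1 (Sara): max(-7, -9) = -7
c (Priya): min(2, 6, 8, -7) = -7
d (Priya): min(3, 6) = 3
M2 (Sara): max(-7, 3) = 3
e (Priya): min(-8, 9) = -8
f (Priya): min(7, -4, -1, 1) = -4
M3 (Sara): max(-8, -4) = -4
top (Priya): min(-7, 3, -4) = -7
Priya at top wants the lowest of {M1=-7, M2=3, M3=-4}, so chooses M1.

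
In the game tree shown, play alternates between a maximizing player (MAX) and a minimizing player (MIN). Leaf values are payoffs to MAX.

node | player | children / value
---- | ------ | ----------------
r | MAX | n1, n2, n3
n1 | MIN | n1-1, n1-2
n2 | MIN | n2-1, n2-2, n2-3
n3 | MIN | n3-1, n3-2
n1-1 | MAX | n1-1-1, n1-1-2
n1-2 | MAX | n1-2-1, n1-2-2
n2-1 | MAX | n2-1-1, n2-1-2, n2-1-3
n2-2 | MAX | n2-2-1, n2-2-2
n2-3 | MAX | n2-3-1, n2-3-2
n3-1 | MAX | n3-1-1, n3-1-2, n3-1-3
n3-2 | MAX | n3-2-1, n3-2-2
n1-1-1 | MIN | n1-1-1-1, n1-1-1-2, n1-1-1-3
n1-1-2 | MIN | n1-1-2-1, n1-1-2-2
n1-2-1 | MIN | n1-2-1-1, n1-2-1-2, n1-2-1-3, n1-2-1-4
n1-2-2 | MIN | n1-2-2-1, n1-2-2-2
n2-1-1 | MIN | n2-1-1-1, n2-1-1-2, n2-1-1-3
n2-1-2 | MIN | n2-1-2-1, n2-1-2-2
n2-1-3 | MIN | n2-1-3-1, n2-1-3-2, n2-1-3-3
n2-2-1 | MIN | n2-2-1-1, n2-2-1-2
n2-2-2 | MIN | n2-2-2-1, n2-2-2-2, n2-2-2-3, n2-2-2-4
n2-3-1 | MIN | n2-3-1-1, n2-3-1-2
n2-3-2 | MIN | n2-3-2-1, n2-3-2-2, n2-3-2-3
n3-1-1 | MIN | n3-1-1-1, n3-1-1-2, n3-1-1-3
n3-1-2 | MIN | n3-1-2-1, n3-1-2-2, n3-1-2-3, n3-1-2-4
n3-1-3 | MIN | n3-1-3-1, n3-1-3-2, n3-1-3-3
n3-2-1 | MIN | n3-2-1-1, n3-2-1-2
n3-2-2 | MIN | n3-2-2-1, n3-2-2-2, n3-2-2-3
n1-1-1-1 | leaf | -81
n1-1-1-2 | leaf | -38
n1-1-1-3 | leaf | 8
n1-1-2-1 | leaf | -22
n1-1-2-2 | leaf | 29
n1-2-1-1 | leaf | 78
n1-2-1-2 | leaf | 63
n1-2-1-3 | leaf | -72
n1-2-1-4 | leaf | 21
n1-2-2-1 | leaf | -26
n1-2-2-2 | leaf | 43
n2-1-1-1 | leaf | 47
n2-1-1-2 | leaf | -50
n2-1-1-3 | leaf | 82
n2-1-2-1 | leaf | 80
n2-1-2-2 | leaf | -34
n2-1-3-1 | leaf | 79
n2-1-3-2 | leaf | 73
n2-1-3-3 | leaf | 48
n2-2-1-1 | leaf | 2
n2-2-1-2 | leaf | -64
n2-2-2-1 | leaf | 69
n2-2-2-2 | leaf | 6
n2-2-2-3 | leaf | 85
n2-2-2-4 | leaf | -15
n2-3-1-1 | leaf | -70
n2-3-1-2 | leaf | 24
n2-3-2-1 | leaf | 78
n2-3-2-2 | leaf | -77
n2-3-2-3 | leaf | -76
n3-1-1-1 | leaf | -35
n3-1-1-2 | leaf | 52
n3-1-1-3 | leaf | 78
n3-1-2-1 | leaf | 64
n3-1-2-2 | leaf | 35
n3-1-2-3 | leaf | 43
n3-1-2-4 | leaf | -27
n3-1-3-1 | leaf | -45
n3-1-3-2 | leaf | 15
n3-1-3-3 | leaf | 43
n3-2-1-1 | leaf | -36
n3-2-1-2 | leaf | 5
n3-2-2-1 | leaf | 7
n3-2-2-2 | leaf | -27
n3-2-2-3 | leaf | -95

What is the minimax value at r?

-26

n1-1-1 (MIN): min(-81, -38, 8) = -81
n1-1-2 (MIN): min(-22, 29) = -22
n1-1 (MAX): max(-81, -22) = -22
n1-2-1 (MIN): min(78, 63, -72, 21) = -72
n1-2-2 (MIN): min(-26, 43) = -26
n1-2 (MAX): max(-72, -26) = -26
n1 (MIN): min(-22, -26) = -26
n2-1-1 (MIN): min(47, -50, 82) = -50
n2-1-2 (MIN): min(80, -34) = -34
n2-1-3 (MIN): min(79, 73, 48) = 48
n2-1 (MAX): max(-50, -34, 48) = 48
n2-2-1 (MIN): min(2, -64) = -64
n2-2-2 (MIN): min(69, 6, 85, -15) = -15
n2-2 (MAX): max(-64, -15) = -15
n2-3-1 (MIN): min(-70, 24) = -70
n2-3-2 (MIN): min(78, -77, -76) = -77
n2-3 (MAX): max(-70, -77) = -70
n2 (MIN): min(48, -15, -70) = -70
n3-1-1 (MIN): min(-35, 52, 78) = -35
n3-1-2 (MIN): min(64, 35, 43, -27) = -27
n3-1-3 (MIN): min(-45, 15, 43) = -45
n3-1 (MAX): max(-35, -27, -45) = -27
n3-2-1 (MIN): min(-36, 5) = -36
n3-2-2 (MIN): min(7, -27, -95) = -95
n3-2 (MAX): max(-36, -95) = -36
n3 (MIN): min(-27, -36) = -36
r (MAX): max(-26, -70, -36) = -26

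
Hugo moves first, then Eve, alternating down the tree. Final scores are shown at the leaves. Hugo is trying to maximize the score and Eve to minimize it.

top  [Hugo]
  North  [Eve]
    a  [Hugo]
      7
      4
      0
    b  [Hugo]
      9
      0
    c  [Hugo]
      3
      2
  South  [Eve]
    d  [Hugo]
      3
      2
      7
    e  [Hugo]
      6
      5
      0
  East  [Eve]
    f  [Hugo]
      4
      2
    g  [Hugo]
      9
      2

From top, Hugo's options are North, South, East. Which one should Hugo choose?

a (Hugo): max(7, 4, 0) = 7
b (Hugo): max(9, 0) = 9
c (Hugo): max(3, 2) = 3
North (Eve): min(7, 9, 3) = 3
d (Hugo): max(3, 2, 7) = 7
e (Hugo): max(6, 5, 0) = 6
South (Eve): min(7, 6) = 6
f (Hugo): max(4, 2) = 4
g (Hugo): max(9, 2) = 9
East (Eve): min(4, 9) = 4
top (Hugo): max(3, 6, 4) = 6
Hugo at top wants the highest of {North=3, South=6, East=4}, so chooses South.

South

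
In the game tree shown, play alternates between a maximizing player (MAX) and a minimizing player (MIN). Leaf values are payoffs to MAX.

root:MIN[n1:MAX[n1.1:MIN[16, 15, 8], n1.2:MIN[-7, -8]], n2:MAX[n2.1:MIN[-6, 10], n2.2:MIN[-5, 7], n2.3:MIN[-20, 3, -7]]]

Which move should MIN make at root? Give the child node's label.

n1.1 (MIN): min(16, 15, 8) = 8
n1.2 (MIN): min(-7, -8) = -8
n1 (MAX): max(8, -8) = 8
n2.1 (MIN): min(-6, 10) = -6
n2.2 (MIN): min(-5, 7) = -5
n2.3 (MIN): min(-20, 3, -7) = -20
n2 (MAX): max(-6, -5, -20) = -5
root (MIN): min(8, -5) = -5
MIN at root wants the lowest of {n1=8, n2=-5}, so chooses n2.

n2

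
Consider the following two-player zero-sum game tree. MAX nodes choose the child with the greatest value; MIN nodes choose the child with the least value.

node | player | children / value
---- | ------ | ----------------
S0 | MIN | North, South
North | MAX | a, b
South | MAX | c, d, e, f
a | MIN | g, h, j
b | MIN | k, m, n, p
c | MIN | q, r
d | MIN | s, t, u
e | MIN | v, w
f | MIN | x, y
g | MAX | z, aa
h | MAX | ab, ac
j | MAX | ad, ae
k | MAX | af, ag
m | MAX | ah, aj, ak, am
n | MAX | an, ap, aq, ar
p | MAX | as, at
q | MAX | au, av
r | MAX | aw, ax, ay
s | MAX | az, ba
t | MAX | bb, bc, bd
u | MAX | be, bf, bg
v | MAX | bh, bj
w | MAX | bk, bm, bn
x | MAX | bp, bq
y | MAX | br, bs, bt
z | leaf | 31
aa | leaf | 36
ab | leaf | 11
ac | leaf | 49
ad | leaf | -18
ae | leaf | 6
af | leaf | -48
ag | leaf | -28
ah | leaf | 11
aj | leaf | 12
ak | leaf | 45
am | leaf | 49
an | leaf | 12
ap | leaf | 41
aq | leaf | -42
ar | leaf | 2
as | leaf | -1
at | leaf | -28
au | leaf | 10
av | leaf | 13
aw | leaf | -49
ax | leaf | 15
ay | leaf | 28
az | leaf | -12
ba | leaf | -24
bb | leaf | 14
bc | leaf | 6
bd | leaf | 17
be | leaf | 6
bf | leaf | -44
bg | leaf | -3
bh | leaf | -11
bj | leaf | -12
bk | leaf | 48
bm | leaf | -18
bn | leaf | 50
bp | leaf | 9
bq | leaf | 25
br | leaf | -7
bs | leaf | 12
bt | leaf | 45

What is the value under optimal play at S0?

6

g (MAX): max(31, 36) = 36
h (MAX): max(11, 49) = 49
j (MAX): max(-18, 6) = 6
a (MIN): min(36, 49, 6) = 6
k (MAX): max(-48, -28) = -28
m (MAX): max(11, 12, 45, 49) = 49
n (MAX): max(12, 41, -42, 2) = 41
p (MAX): max(-1, -28) = -1
b (MIN): min(-28, 49, 41, -1) = -28
North (MAX): max(6, -28) = 6
q (MAX): max(10, 13) = 13
r (MAX): max(-49, 15, 28) = 28
c (MIN): min(13, 28) = 13
s (MAX): max(-12, -24) = -12
t (MAX): max(14, 6, 17) = 17
u (MAX): max(6, -44, -3) = 6
d (MIN): min(-12, 17, 6) = -12
v (MAX): max(-11, -12) = -11
w (MAX): max(48, -18, 50) = 50
e (MIN): min(-11, 50) = -11
x (MAX): max(9, 25) = 25
y (MAX): max(-7, 12, 45) = 45
f (MIN): min(25, 45) = 25
South (MAX): max(13, -12, -11, 25) = 25
S0 (MIN): min(6, 25) = 6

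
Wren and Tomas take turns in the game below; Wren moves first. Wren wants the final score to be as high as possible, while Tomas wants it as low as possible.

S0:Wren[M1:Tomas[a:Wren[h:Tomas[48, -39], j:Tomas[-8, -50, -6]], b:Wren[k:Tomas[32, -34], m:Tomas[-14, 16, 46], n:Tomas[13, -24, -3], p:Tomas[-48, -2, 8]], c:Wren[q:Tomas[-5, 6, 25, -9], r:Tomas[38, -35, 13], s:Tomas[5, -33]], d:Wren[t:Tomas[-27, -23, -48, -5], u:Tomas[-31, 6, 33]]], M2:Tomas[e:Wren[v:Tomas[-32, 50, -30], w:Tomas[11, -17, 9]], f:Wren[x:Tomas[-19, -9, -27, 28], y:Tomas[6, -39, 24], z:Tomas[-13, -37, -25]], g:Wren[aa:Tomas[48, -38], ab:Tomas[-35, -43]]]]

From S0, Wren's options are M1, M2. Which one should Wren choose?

M2

h (Tomas): min(48, -39) = -39
j (Tomas): min(-8, -50, -6) = -50
a (Wren): max(-39, -50) = -39
k (Tomas): min(32, -34) = -34
m (Tomas): min(-14, 16, 46) = -14
n (Tomas): min(13, -24, -3) = -24
p (Tomas): min(-48, -2, 8) = -48
b (Wren): max(-34, -14, -24, -48) = -14
q (Tomas): min(-5, 6, 25, -9) = -9
r (Tomas): min(38, -35, 13) = -35
s (Tomas): min(5, -33) = -33
c (Wren): max(-9, -35, -33) = -9
t (Tomas): min(-27, -23, -48, -5) = -48
u (Tomas): min(-31, 6, 33) = -31
d (Wren): max(-48, -31) = -31
M1 (Tomas): min(-39, -14, -9, -31) = -39
v (Tomas): min(-32, 50, -30) = -32
w (Tomas): min(11, -17, 9) = -17
e (Wren): max(-32, -17) = -17
x (Tomas): min(-19, -9, -27, 28) = -27
y (Tomas): min(6, -39, 24) = -39
z (Tomas): min(-13, -37, -25) = -37
f (Wren): max(-27, -39, -37) = -27
aa (Tomas): min(48, -38) = -38
ab (Tomas): min(-35, -43) = -43
g (Wren): max(-38, -43) = -38
M2 (Tomas): min(-17, -27, -38) = -38
S0 (Wren): max(-39, -38) = -38
Wren at S0 wants the highest of {M1=-39, M2=-38}, so chooses M2.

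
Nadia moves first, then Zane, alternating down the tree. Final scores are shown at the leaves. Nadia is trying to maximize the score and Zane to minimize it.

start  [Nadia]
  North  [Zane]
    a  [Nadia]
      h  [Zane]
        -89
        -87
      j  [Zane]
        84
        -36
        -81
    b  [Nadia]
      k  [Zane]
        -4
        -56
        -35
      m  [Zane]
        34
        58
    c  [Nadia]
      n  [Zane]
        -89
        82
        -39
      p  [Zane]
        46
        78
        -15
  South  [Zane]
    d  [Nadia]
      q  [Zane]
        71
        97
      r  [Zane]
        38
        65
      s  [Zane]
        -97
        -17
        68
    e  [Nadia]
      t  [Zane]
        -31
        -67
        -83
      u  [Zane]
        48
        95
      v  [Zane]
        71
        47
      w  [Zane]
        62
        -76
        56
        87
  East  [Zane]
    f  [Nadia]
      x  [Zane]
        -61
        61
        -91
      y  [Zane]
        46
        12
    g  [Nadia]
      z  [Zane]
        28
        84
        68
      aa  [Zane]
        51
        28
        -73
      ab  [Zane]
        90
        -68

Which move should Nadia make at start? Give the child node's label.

South

h (Zane): min(-89, -87) = -89
j (Zane): min(84, -36, -81) = -81
a (Nadia): max(-89, -81) = -81
k (Zane): min(-4, -56, -35) = -56
m (Zane): min(34, 58) = 34
b (Nadia): max(-56, 34) = 34
n (Zane): min(-89, 82, -39) = -89
p (Zane): min(46, 78, -15) = -15
c (Nadia): max(-89, -15) = -15
North (Zane): min(-81, 34, -15) = -81
q (Zane): min(71, 97) = 71
r (Zane): min(38, 65) = 38
s (Zane): min(-97, -17, 68) = -97
d (Nadia): max(71, 38, -97) = 71
t (Zane): min(-31, -67, -83) = -83
u (Zane): min(48, 95) = 48
v (Zane): min(71, 47) = 47
w (Zane): min(62, -76, 56, 87) = -76
e (Nadia): max(-83, 48, 47, -76) = 48
South (Zane): min(71, 48) = 48
x (Zane): min(-61, 61, -91) = -91
y (Zane): min(46, 12) = 12
f (Nadia): max(-91, 12) = 12
z (Zane): min(28, 84, 68) = 28
aa (Zane): min(51, 28, -73) = -73
ab (Zane): min(90, -68) = -68
g (Nadia): max(28, -73, -68) = 28
East (Zane): min(12, 28) = 12
start (Nadia): max(-81, 48, 12) = 48
Nadia at start wants the highest of {North=-81, South=48, East=12}, so chooses South.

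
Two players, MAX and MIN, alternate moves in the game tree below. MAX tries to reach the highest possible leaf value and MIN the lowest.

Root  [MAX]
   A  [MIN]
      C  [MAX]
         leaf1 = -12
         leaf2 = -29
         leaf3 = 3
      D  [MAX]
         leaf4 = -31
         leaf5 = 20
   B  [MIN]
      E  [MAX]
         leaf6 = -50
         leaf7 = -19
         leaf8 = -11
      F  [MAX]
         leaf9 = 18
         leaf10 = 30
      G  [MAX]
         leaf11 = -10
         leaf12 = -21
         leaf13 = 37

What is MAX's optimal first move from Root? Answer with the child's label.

C (MAX): max(-12, -29, 3) = 3
D (MAX): max(-31, 20) = 20
A (MIN): min(3, 20) = 3
E (MAX): max(-50, -19, -11) = -11
F (MAX): max(18, 30) = 30
G (MAX): max(-10, -21, 37) = 37
B (MIN): min(-11, 30, 37) = -11
Root (MAX): max(3, -11) = 3
MAX at Root wants the highest of {A=3, B=-11}, so chooses A.

A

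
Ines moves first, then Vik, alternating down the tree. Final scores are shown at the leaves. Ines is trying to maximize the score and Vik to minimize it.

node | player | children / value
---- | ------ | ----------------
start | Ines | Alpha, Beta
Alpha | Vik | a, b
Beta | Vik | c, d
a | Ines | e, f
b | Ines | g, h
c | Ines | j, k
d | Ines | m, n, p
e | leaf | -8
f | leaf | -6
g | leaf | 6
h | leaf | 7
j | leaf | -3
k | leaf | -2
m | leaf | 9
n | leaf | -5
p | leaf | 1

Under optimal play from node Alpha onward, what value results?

-6

a (Ines): max(-8, -6) = -6
b (Ines): max(6, 7) = 7
Alpha (Vik): min(-6, 7) = -6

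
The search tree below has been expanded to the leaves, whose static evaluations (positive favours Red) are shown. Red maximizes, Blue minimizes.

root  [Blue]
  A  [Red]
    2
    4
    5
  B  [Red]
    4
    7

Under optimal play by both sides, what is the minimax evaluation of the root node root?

5

A (Red): max(2, 4, 5) = 5
B (Red): max(4, 7) = 7
root (Blue): min(5, 7) = 5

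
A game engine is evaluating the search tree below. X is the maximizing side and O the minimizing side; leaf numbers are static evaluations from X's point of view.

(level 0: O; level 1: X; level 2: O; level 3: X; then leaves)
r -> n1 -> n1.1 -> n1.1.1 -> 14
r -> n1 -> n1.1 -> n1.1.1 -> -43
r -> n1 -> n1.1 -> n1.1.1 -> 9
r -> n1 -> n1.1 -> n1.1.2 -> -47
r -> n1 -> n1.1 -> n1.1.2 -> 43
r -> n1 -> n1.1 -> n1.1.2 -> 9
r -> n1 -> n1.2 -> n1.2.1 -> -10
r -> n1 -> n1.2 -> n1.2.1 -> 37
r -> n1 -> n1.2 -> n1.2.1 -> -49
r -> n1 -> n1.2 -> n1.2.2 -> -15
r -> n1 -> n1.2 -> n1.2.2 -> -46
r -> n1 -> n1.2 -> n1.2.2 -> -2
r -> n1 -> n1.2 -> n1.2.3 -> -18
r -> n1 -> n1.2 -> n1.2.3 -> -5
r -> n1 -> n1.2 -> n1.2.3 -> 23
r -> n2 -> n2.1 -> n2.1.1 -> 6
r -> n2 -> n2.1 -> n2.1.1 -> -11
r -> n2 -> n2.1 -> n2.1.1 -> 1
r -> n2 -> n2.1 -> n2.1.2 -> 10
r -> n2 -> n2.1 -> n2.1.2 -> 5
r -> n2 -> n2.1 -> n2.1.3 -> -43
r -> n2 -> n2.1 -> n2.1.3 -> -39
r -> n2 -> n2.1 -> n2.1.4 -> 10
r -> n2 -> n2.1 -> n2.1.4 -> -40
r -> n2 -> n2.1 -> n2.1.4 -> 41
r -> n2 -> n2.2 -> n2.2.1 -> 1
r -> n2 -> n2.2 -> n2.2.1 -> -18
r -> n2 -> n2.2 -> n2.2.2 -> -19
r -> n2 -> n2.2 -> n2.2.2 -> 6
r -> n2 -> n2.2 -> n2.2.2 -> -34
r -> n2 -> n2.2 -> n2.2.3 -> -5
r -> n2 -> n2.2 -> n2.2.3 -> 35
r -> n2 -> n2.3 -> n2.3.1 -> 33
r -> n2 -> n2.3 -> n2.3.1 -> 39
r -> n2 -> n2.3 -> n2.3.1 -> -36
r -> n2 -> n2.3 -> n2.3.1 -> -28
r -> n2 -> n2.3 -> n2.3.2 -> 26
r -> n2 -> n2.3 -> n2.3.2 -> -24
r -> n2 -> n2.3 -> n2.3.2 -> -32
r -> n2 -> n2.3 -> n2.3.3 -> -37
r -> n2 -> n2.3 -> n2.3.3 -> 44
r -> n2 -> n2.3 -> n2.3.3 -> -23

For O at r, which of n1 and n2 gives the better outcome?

n1

n1.1.1 (X): max(14, -43, 9) = 14
n1.1.2 (X): max(-47, 43, 9) = 43
n1.1 (O): min(14, 43) = 14
n1.2.1 (X): max(-10, 37, -49) = 37
n1.2.2 (X): max(-15, -46, -2) = -2
n1.2.3 (X): max(-18, -5, 23) = 23
n1.2 (O): min(37, -2, 23) = -2
n1 (X): max(14, -2) = 14
n2.1.1 (X): max(6, -11, 1) = 6
n2.1.2 (X): max(10, 5) = 10
n2.1.3 (X): max(-43, -39) = -39
n2.1.4 (X): max(10, -40, 41) = 41
n2.1 (O): min(6, 10, -39, 41) = -39
n2.2.1 (X): max(1, -18) = 1
n2.2.2 (X): max(-19, 6, -34) = 6
n2.2.3 (X): max(-5, 35) = 35
n2.2 (O): min(1, 6, 35) = 1
n2.3.1 (X): max(33, 39, -36, -28) = 39
n2.3.2 (X): max(26, -24, -32) = 26
n2.3.3 (X): max(-37, 44, -23) = 44
n2.3 (O): min(39, 26, 44) = 26
n2 (X): max(-39, 1, 26) = 26
O prefers the lower value; n1=14, n2=26. n1 is better since 14 < 26.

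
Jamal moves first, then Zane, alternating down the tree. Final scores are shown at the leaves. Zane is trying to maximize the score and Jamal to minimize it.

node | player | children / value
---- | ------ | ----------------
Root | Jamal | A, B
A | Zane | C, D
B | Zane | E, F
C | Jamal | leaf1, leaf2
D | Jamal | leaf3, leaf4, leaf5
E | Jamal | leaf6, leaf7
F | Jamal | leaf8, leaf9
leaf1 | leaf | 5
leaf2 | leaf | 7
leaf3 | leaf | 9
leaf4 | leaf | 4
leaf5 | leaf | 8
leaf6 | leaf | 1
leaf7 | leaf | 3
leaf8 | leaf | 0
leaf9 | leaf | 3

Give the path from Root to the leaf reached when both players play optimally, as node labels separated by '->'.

C (Jamal): min(5, 7) = 5
D (Jamal): min(9, 4, 8) = 4
A (Zane): max(5, 4) = 5
E (Jamal): min(1, 3) = 1
F (Jamal): min(0, 3) = 0
B (Zane): max(1, 0) = 1
Root (Jamal): min(5, 1) = 1
At Root, Jamal picks B (lowest: 1).
At B, Zane picks E (highest: 1).
At E, Jamal picks leaf6 (lowest: 1).
Terminal value 1.

Root -> B -> E -> leaf6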